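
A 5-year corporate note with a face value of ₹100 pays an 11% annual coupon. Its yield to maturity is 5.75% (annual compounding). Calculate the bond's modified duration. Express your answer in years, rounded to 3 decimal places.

Periodic yield y = 0.0575. First find Macaulay duration:
  t   CF        PV=CF/(1+0.0575)^t    t·PV
  1        11.00        10.4019        10.4019
  2        11.00         9.8363        19.6726
  3        11.00         9.3015        27.9044
  4        11.00         8.7957        35.1829
  5       111.00        83.9307       419.6537
  Σ                    122.2661       512.8155
P = 122.2661; Macaulay duration = 512.8155 / 122.2661 = 4.19426 years.
Modified duration = D_Mac / (1 + y) = 4.19426 / 1.0575 = 3.96620 years.

3.966 years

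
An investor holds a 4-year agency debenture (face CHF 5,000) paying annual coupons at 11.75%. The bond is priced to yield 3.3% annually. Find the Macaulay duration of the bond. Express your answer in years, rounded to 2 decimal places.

Periodic yield y = 0.033. Discount each cash flow and weight by its year:
  t   CF        PV=CF/(1+0.033)^t    t·PV
  1       587.50       568.7318       568.7318
  2       587.50       550.5633     1,101.1265
  3       587.50       532.9751     1,598.9253
  4     5,587.50     4,907.0022    19,628.0087
  Σ                  6,559.2724    22,896.7923
Price P = Σ PV = 6,559.2724.
Macaulay duration = Σ(t·PV) / P = 22,896.7923 / 6,559.2724 = 3.49075 years.

3.49 years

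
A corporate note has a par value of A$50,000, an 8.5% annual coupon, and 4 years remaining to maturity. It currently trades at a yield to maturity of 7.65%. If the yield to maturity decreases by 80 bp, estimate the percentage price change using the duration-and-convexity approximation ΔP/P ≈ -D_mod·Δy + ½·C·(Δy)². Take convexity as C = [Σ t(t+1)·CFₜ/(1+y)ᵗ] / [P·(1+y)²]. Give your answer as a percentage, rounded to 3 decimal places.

With y = 0.0765:
  t   CF        PV=CF/(1+0.0765)^t    t·PV        t(t+1)·PV
  1     4,250.00     3,947.9796     3,947.9796       7,895.9591
  2     4,250.00     3,667.4218     7,334.8436      22,004.5308
  3     4,250.00     3,406.8015    10,220.4044      40,881.6178
  4    54,250.00    40,396.4876   161,585.9505     807,929.7524
  Σ                 51,418.6905   183,089.1781     878,711.8601
P = 51,418.6905; D_Mac = 3.56075 yrs; D_mod = 3.30771 yrs; C = 14.74679.
Duration effect: -3.30771 × (-0.008) = +0.026462
Convexity effect: 0.5 × 14.74679 × (-0.008)² = +0.0004719
ΔP/P ≈ +0.026462 + 0.0004719 = +0.026934 = +2.6934%.

+2.693%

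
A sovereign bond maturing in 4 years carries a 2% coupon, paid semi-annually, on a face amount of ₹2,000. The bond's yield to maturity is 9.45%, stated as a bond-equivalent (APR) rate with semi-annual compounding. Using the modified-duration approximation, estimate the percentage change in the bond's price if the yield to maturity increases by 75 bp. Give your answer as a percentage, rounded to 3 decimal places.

Periodic yield y = 0.04725. Modified duration first:
  t   CF        PV=CF/(1+0.04725)^t    t·PV
  1        20.00        19.0976        19.0976
  2        20.00        18.2360        36.4720
  3        20.00        17.4132        52.2396
  4        20.00        16.6276        66.5102
  5        20.00        15.8774        79.3868
  6        20.00        15.1610        90.9660
  7        20.00        14.4770       101.3387
  8     2,020.00     1,396.2025    11,169.6202
  Σ                  1,513.0922    11,615.6311
P = 1,513.0922; D_Mac = 7.67675 half-year periods = 3.83838 yrs; D_mod = 3.83838/(1+0.04725) = 3.66519 yrs.
ΔP/P ≈ -D_mod · Δy = -3.66519 × (+0.0075) = -0.027489 = -2.7489%.

-2.749%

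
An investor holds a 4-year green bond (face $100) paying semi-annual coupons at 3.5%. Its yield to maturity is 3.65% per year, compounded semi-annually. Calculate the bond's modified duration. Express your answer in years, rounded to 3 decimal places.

Periodic yield y = 0.01825. First find Macaulay duration:
  t   CF        PV=CF/(1+0.01825)^t    t·PV
  1         1.75         1.7186         1.7186
  2         1.75         1.6878         3.3757
  3         1.75         1.6576         4.9727
  4         1.75         1.6279         6.5115
  5         1.75         1.5987         7.9935
  6         1.75         1.5700         9.4203
  7         1.75         1.5419        10.7933
  8       101.75        88.0439       704.3509
  Σ                     99.4464       749.1365
P = 99.4464; Macaulay duration = 749.1365 / 99.4464 = 7.53307 half-year periods = 3.76653 years.
Modified duration = D_Mac / (1 + y) = 3.76653 / 1.01825 = 3.69903 years.

3.699 years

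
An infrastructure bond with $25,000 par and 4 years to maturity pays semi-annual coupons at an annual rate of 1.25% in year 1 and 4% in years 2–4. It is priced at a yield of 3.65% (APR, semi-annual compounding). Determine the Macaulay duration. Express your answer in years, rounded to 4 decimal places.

Periodic yield y = 0.01825. Discount each cash flow and weight by its period:
  t   CF        PV=CF/(1+0.01825)^t    t·PV
  1       156.25       153.4495       153.4495
  2       156.25       150.6993       301.3986
  3       500.00       473.5946     1,420.7838
  4       500.00       465.1064     1,860.4257
  5       500.00       456.7704     2,283.8518
  6       500.00       448.5837     2,691.5022
  7       500.00       440.5438     3,083.8065
  8    25,500.00    22,065.0457   176,520.3652
  Σ                 24,653.7933   188,315.5833
Price P = Σ PV = 24,653.7933.
Macaulay duration = Σ(t·PV) / P = 188,315.5833 / 24,653.7933 = 7.63840 half-year periods.
In years: 7.63840 / 2 = 3.81920 years.

3.8192 years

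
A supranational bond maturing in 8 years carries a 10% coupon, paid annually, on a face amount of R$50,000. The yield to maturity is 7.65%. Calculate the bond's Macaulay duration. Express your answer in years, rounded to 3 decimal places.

6.010 years

Periodic yield y = 0.0765. Discount each cash flow and weight by its year:
  t   CF        PV=CF/(1+0.0765)^t    t·PV
  1     5,000.00     4,644.6818     4,644.6818
  2     5,000.00     4,314.6139     8,629.2278
  3     5,000.00     4,008.0017    12,024.0052
  4     5,000.00     3,723.1786    14,892.7143
  5     5,000.00     3,458.5960    17,292.9799
  6     5,000.00     3,212.8156    19,276.8936
  7     5,000.00     2,984.5013    20,891.5088
  8    55,000.00    30,496.5293   243,972.2341
  Σ                 56,842.9181   341,624.2456
Price P = Σ PV = 56,842.9181.
Macaulay duration = Σ(t·PV) / P = 341,624.2456 / 56,842.9181 = 6.00997 years.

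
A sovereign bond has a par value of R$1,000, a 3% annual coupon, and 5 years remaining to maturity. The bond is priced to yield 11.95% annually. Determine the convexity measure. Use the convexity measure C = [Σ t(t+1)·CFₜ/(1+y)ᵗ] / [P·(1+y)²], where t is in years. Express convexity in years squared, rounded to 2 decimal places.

With y = 0.1195:
  t   CF        PV=CF/(1+0.1195)^t    t·PV        t(t+1)·PV
  1        30.00        26.7977        26.7977          53.5954
  2        30.00        23.9372        47.8744         143.6231
  3        30.00        21.3820        64.1461         256.5844
  4        30.00        19.0996        76.3985         381.9925
  5     1,030.00       585.7560     2,928.7799      17,572.6796
  Σ                    676.9725     3,143.9966      18,408.4749
P = 676.9725.
Convexity = Σ t(t+1)·PV / [P·(1+y)²] = 18,408.4749 / (676.9725 × 1.253280) = 21.69694.

21.70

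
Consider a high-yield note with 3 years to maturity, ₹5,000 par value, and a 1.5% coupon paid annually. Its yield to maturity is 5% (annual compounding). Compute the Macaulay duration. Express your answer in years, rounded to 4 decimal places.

Periodic yield y = 0.05. Discount each cash flow and weight by its year:
  t   CF        PV=CF/(1+0.05)^t    t·PV
  1        75.00        71.4286        71.4286
  2        75.00        68.0272       136.0544
  3     5,075.00     4,383.9758    13,151.9274
  Σ                  4,523.4316    13,359.4104
Price P = Σ PV = 4,523.4316.
Macaulay duration = Σ(t·PV) / P = 13,359.4104 / 4,523.4316 = 2.95338 years.

2.9534 years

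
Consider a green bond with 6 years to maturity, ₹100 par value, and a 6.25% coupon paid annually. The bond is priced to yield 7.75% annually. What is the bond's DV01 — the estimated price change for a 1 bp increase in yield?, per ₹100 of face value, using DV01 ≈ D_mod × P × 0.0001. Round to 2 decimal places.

₹0.04

Periodic yield y = 0.0775.
  t   CF        PV=CF/(1+0.0775)^t    t·PV
  1         6.25         5.8005         5.8005
  2         6.25         5.3833        10.7665
  3         6.25         4.9961        14.9882
  4         6.25         4.6367        18.5469
  5         6.25         4.3032        21.5161
  6       106.25        67.8930       407.3582
  Σ                     93.0128       478.9764
P = 93.0128; D_Mac = 5.14958 yrs; D_mod = 4.77919 yrs.
DV01 ≈ 4.77919 × 93.0128 × 0.0001 = 0.044453.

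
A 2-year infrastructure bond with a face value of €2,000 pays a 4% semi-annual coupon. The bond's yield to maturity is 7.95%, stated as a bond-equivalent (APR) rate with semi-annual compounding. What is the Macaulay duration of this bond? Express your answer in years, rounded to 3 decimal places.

1.939 years

Periodic yield y = 0.03975. Discount each cash flow and weight by its period:
  t   CF        PV=CF/(1+0.03975)^t    t·PV
  1        40.00        38.4708        38.4708
  2        40.00        37.0000        74.0001
  3        40.00        35.5855       106.7565
  4     2,040.00     1,745.4783     6,981.9132
  Σ                  1,856.5346     7,201.1405
Price P = Σ PV = 1,856.5346.
Macaulay duration = Σ(t·PV) / P = 7,201.1405 / 1,856.5346 = 3.87881 half-year periods.
In years: 3.87881 / 2 = 1.93940 years.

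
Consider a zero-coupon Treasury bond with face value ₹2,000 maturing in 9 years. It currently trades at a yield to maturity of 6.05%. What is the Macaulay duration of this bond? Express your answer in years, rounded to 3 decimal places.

9.000 years

A zero-coupon bond has a single cash flow at maturity, so its Macaulay duration equals its maturity: 9 years.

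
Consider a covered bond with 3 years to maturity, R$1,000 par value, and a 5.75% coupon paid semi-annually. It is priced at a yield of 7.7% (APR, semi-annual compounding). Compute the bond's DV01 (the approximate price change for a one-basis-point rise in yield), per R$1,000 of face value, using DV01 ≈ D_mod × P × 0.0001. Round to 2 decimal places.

R$0.26

Periodic yield y = 0.0385.
  t   CF        PV=CF/(1+0.0385)^t    t·PV
  1        28.75        27.6842        27.6842
  2        28.75        26.6578        53.3157
  3        28.75        25.6696        77.0087
  4        28.75        24.7179        98.8717
  5        28.75        23.8016       119.0078
  6     1,028.75       820.1076     4,920.6457
  Σ                    948.6386     5,296.5336
P = 948.6386; D_Mac = 5.58330 half-year periods = 2.79165 yrs; D_mod = 2.68816 yrs.
DV01 ≈ 2.68816 × 948.6386 × 0.0001 = 0.255009.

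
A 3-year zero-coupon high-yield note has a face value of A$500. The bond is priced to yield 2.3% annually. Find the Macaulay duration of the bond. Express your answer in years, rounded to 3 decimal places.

3.000 years

A zero-coupon bond has a single cash flow at maturity, so its Macaulay duration equals its maturity: 3 years.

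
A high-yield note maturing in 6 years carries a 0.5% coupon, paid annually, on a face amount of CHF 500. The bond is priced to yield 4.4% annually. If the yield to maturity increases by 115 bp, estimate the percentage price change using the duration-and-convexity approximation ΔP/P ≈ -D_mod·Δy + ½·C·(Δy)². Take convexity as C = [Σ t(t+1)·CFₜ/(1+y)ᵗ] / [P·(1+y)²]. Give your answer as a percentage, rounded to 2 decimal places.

With y = 0.044:
  t   CF        PV=CF/(1+0.044)^t    t·PV        t(t+1)·PV
  1         2.50         2.3946         2.3946           4.7893
  2         2.50         2.2937         4.5874          13.7623
  3         2.50         2.1970         6.5911          26.3645
  4         2.50         2.1044         8.4178          42.0889
  5         2.50         2.0158        10.0788          60.4726
  6       502.50       388.0906     2,328.5433      16,299.8033
  Σ                    399.0961     2,360.6131      16,447.2810
P = 399.0961; D_Mac = 5.91490 yrs; D_mod = 5.66561 yrs; C = 37.81077.
Duration effect: -5.66561 × (+0.0115) = -0.065155
Convexity effect: 0.5 × 37.81077 × (0.0115)² = +0.0025002
ΔP/P ≈ -0.065155 + 0.0025002 = -0.062654 = -6.2654%.

-6.27%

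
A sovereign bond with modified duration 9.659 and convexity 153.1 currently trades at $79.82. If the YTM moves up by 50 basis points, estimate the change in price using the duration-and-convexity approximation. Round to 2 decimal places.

-$3.70

Duration effect: -D_mod·Δy = -9.659 × (+0.005) = -0.048295
Convexity effect: ½·C·(Δy)² = 0.5 × 153.1 × (0.005)² = +0.00191375
ΔP/P ≈ -0.048295 + 0.00191375 = -0.04638125
ΔP ≈ 79.82 × (-0.04638125) = -3.702151375.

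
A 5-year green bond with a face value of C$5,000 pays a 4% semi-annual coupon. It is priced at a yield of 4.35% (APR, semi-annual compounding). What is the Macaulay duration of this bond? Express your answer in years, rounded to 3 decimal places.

4.577 years

Periodic yield y = 0.02175. Discount each cash flow and weight by its period:
  t   CF        PV=CF/(1+0.02175)^t    t·PV
  1       100.00        97.8713        97.8713
  2       100.00        95.7879       191.5758
  3       100.00        93.7489       281.2466
  4       100.00        91.7532       367.0130
  5       100.00        89.8001       449.0004
  6       100.00        87.8885       527.3311
  7       100.00        86.0176       602.1234
  8       100.00        84.1866       673.4926
  9       100.00        82.3945       741.5504
  10    5,100.00     4,112.6686    41,126.6857
  Σ                  4,922.1172    45,057.8904
Price P = Σ PV = 4,922.1172.
Macaulay duration = Σ(t·PV) / P = 45,057.8904 / 4,922.1172 = 9.15417 half-year periods.
In years: 9.15417 / 2 = 4.57708 years.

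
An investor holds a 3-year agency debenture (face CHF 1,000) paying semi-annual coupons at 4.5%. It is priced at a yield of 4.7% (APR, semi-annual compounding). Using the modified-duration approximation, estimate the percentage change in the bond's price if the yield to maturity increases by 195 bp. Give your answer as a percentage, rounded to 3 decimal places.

-5.409%

Periodic yield y = 0.0235. Modified duration first:
  t   CF        PV=CF/(1+0.0235)^t    t·PV
  1        22.50        21.9834        21.9834
  2        22.50        21.4786        42.9573
  3        22.50        20.9855        62.9565
  4        22.50        20.5036        82.0146
  5        22.50        20.0329       100.1644
  6     1,022.50       889.4801     5,336.8806
  Σ                    994.4641     5,646.9567
P = 994.4641; D_Mac = 5.67839 half-year periods = 2.83920 yrs; D_mod = 2.83920/(1+0.0235) = 2.77401 yrs.
ΔP/P ≈ -D_mod · Δy = -2.77401 × (+0.0195) = -0.054093 = -5.4093%.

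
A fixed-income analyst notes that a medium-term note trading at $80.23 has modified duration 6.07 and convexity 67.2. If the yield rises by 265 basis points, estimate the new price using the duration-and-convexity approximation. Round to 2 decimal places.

Duration effect: -D_mod·Δy = -6.07 × (+0.0265) = -0.160855
Convexity effect: ½·C·(Δy)² = 0.5 × 67.2 × (0.0265)² = +0.0235956
ΔP/P ≈ -0.160855 + 0.0235956 = -0.1372594
New price ≈ 80.23 × (1 - 0.1372594) = 69.217678338.

$69.22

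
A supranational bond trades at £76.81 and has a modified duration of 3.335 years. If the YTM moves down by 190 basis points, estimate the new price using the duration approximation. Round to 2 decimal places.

Duration approximation: ΔP/P ≈ -D_mod · Δy = -3.335 × (-0.019) = +0.063365.
New price ≈ 76.81 × (1 + 0.063365) = 81.67706565.

£81.68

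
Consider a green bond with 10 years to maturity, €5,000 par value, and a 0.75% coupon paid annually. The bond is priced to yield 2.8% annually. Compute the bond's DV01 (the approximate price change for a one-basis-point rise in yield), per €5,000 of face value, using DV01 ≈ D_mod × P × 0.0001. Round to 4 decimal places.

Periodic yield y = 0.028.
  t   CF        PV=CF/(1+0.028)^t    t·PV
  1        37.50        36.4786        36.4786
  2        37.50        35.4850        70.9700
  3        37.50        34.5185       103.5555
  4        37.50        33.5783       134.3132
  5        37.50        32.6637       163.3186
  6        37.50        31.7741       190.6443
  7        37.50        30.9086       216.3603
  8        37.50        30.0667       240.5339
  9        37.50        29.2478       263.2302
  10    5,037.50     3,821.9404    38,219.4042
  Σ                  4,116.6618    39,638.8089
P = 4,116.6618; D_Mac = 9.62887 yrs; D_mod = 9.36661 yrs.
DV01 ≈ 9.36661 × 4,116.6618 × 0.0001 = 3.855915.

€3.8559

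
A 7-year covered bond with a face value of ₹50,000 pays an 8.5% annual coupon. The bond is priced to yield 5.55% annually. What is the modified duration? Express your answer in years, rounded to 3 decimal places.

Periodic yield y = 0.0555. First find Macaulay duration:
  t   CF        PV=CF/(1+0.0555)^t    t·PV
  1     4,250.00     4,026.5277     4,026.5277
  2     4,250.00     3,814.8060     7,629.6120
  3     4,250.00     3,614.2169    10,842.6508
  4     4,250.00     3,424.1752    13,696.7009
  5     4,250.00     3,244.1262    16,220.6311
  6     4,250.00     3,073.5445    18,441.2669
  7    54,250.00    37,169.9587   260,189.7112
  Σ                 58,367.3553   331,047.1005
P = 58,367.3553; Macaulay duration = 331,047.1005 / 58,367.3553 = 5.67179 years.
Modified duration = D_Mac / (1 + y) = 5.67179 / 1.0555 = 5.37355 years.

5.374 years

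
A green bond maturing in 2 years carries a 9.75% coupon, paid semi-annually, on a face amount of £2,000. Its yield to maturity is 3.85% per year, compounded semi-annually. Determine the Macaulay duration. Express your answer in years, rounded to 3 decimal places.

Periodic yield y = 0.01925. Discount each cash flow and weight by its period:
  t   CF        PV=CF/(1+0.01925)^t    t·PV
  1        97.50        95.6586        95.6586
  2        97.50        93.8519       187.7038
  3        97.50        92.0794       276.2382
  4     2,097.50     1,943.4756     7,773.9023
  Σ                  2,225.0655     8,333.5029
Price P = Σ PV = 2,225.0655.
Macaulay duration = Σ(t·PV) / P = 8,333.5029 / 2,225.0655 = 3.74528 half-year periods.
In years: 3.74528 / 2 = 1.87264 years.

1.873 years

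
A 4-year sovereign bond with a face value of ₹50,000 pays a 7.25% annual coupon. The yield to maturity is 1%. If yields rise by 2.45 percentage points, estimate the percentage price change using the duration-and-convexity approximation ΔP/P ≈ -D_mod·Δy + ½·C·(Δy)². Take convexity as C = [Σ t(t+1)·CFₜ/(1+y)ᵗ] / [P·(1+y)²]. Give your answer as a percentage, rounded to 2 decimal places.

-8.35%

With y = 0.01:
  t   CF        PV=CF/(1+0.01)^t    t·PV        t(t+1)·PV
  1     3,625.00     3,589.1089     3,589.1089       7,178.2178
  2     3,625.00     3,553.5732     7,107.1464      21,321.4391
  3     3,625.00     3,518.3893    10,555.1679      42,220.6714
  4    53,625.00    51,532.5710   206,130.2839   1,030,651.4195
  Σ                 62,193.6423   227,381.7070   1,101,371.7478
P = 62,193.6423; D_Mac = 3.65603 yrs; D_mod = 3.61983 yrs; C = 17.35982.
Duration effect: -3.61983 × (+0.0245) = -0.088686
Convexity effect: 0.5 × 17.35982 × (0.0245)² = +0.0052101
ΔP/P ≈ -0.088686 + 0.0052101 = -0.083476 = -8.3476%.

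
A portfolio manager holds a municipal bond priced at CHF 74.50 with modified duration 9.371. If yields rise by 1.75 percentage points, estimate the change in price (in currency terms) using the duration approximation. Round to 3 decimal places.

Duration approximation: ΔP/P ≈ -D_mod · Δy = -9.371 × (+0.0175) = -0.1639925.
ΔP ≈ 74.50 × (-0.1639925) = -12.21744125.

-CHF 12.217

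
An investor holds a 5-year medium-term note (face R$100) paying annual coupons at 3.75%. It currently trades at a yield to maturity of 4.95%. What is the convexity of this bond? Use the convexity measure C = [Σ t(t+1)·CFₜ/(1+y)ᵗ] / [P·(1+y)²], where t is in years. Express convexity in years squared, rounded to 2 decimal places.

With y = 0.0495:
  t   CF        PV=CF/(1+0.0495)^t    t·PV        t(t+1)·PV
  1         3.75         3.5731         3.5731           7.1463
  2         3.75         3.4046         6.8092          20.4276
  3         3.75         3.2440         9.7321          38.9283
  4         3.75         3.0910        12.3641          61.8204
  5       103.75        81.4847       407.4233       2,444.5400
  Σ                     94.7974       439.9018       2,572.8625
P = 94.7974.
Convexity = Σ t(t+1)·PV / [P·(1+y)²] = 2,572.8625 / (94.7974 × 1.101450) = 24.64082.

24.64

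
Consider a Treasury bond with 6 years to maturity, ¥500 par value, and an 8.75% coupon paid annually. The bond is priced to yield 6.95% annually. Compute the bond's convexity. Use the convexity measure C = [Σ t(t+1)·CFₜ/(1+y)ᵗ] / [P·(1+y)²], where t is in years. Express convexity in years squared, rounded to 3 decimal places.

With y = 0.0695:
  t   CF        PV=CF/(1+0.0695)^t    t·PV        t(t+1)·PV
  1        43.75        40.9070        40.9070          81.8139
  2        43.75        38.2487        76.4974         229.4921
  3        43.75        35.7631       107.2894         429.1577
  4        43.75        33.4391       133.7565         668.7825
  5        43.75        31.2661       156.3306         937.9839
  6       543.75       363.3411     2,180.0466      15,260.3265
  Σ                    542.9652     2,694.8276      17,607.5567
P = 542.9652.
Convexity = Σ t(t+1)·PV / [P·(1+y)²] = 17,607.5567 / (542.9652 × 1.143830) = 28.35082.

28.351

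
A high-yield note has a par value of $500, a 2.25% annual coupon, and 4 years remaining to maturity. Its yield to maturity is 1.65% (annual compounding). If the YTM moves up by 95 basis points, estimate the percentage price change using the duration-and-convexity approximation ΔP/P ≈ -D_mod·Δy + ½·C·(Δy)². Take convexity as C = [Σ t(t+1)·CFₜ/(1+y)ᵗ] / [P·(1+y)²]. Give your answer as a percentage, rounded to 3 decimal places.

With y = 0.0165:
  t   CF        PV=CF/(1+0.0165)^t    t·PV        t(t+1)·PV
  1        11.25        11.0674        11.0674          22.1348
  2        11.25        10.8877        21.7755          65.3264
  3        11.25        10.7110        32.1330         128.5321
  4       511.25       478.8547     1,915.4190       9,577.0948
  Σ                    511.5209     1,980.3948       9,793.0881
P = 511.5209; D_Mac = 3.87158 yrs; D_mod = 3.80874 yrs; C = 18.52855.
Duration effect: -3.80874 × (+0.0095) = -0.036183
Convexity effect: 0.5 × 18.52855 × (0.0095)² = +0.0008361
ΔP/P ≈ -0.036183 + 0.0008361 = -0.035347 = -3.5347%.

-3.535%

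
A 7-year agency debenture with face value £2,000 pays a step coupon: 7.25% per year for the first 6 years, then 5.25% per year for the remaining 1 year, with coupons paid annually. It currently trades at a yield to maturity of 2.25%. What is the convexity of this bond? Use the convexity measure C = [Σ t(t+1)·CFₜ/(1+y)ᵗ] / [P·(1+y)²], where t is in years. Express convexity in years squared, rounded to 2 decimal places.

With y = 0.0225:
  t   CF        PV=CF/(1+0.0225)^t    t·PV        t(t+1)·PV
  1       145.00       141.8093       141.8093         283.6186
  2       145.00       138.6888       277.3776         832.1328
  3       145.00       135.6370       406.9109       1,627.6435
  4       145.00       132.6523       530.6091       2,653.0457
  5       145.00       129.7333       648.6664       3,891.9986
  6       145.00       126.8785       761.2711       5,328.8978
  7     2,105.00     1,801.3947    12,609.7630     100,878.1038
  Σ                  2,606.7938    15,376.4074     115,495.4408
P = 2,606.7938.
Convexity = Σ t(t+1)·PV / [P·(1+y)²] = 115,495.4408 / (2,606.7938 × 1.045506) = 42.37713.

42.38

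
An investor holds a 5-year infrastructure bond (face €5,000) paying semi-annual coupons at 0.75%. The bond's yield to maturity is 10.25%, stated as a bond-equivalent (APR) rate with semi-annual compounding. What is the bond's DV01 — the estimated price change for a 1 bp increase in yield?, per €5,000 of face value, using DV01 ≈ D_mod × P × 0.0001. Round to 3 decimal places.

Periodic yield y = 0.05125.
  t   CF        PV=CF/(1+0.05125)^t    t·PV
  1        18.75        17.8359        17.8359
  2        18.75        16.9664        33.9328
  3        18.75        16.1392        48.4177
  4        18.75        15.3524        61.4097
  5        18.75        14.6040        73.0199
  6        18.75        13.8920        83.3521
  7        18.75        13.2148        92.5033
  8        18.75        12.5705       100.5642
  9        18.75        11.9577       107.6192
  10    5,018.75     3,044.6367    30,446.3668
  Σ                  3,177.1696    31,065.0215
P = 3,177.1696; D_Mac = 9.77758 half-year periods = 4.88879 yrs; D_mod = 4.65045 yrs.
DV01 ≈ 4.65045 × 3,177.1696 × 0.0001 = 1.477528.

€1.478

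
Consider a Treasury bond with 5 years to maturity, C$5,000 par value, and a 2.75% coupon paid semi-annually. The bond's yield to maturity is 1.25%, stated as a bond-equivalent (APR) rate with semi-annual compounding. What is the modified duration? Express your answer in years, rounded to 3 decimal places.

4.689 years

Periodic yield y = 0.00625. First find Macaulay duration:
  t   CF        PV=CF/(1+0.00625)^t    t·PV
  1        68.75        68.3230        68.3230
  2        68.75        67.8986       135.7972
  3        68.75        67.4769       202.4307
  4        68.75        67.0578       268.2311
  5        68.75        66.6413       333.2063
  6        68.75        66.2273       397.3641
  7        68.75        65.8160       460.7120
  8        68.75        65.4072       523.2576
  9        68.75        65.0009       585.0085
  10    5,068.75     4,762.5762    47,625.7621
  Σ                  5,362.4252    50,600.0925
P = 5,362.4252; Macaulay duration = 50,600.0925 / 5,362.4252 = 9.43605 half-year periods = 4.71802 years.
Modified duration = D_Mac / (1 + y) = 4.71802 / 1.00625 = 4.68872 years.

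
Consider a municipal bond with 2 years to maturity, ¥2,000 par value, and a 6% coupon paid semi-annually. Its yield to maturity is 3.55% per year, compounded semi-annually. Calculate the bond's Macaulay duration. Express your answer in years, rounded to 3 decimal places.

1.917 years

Periodic yield y = 0.01775. Discount each cash flow and weight by its period:
  t   CF        PV=CF/(1+0.01775)^t    t·PV
  1        60.00        58.9536        58.9536
  2        60.00        57.9254       115.8508
  3        60.00        56.9152       170.7455
  4     2,060.00     1,920.0068     7,680.0274
  Σ                  2,093.8010     8,025.5772
Price P = Σ PV = 2,093.8010.
Macaulay duration = Σ(t·PV) / P = 8,025.5772 / 2,093.8010 = 3.83302 half-year periods.
In years: 3.83302 / 2 = 1.91651 years.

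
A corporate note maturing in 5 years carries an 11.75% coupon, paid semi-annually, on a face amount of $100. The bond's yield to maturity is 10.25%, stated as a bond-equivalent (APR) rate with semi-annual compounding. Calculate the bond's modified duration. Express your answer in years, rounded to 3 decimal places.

Periodic yield y = 0.05125. First find Macaulay duration:
  t   CF        PV=CF/(1+0.05125)^t    t·PV
  1        5.875         5.5886         5.5886
  2        5.875         5.3161        10.6323
  3        5.875         5.0570        15.1709
  4        5.875         4.8104        19.2417
  5        5.875         4.5759        22.8796
  6        5.875         4.3528        26.1170
  7        5.875         4.1406        28.9844
  8        5.875         3.9388        31.5101
  9        5.875         3.7467        33.7207
  10     105.875        64.2293       642.2932
  Σ                    105.7563       836.1384
P = 105.7563; Macaulay duration = 836.1384 / 105.7563 = 7.90627 half-year periods = 3.95314 years.
Modified duration = D_Mac / (1 + y) = 3.95314 / 1.05125 = 3.76042 years.

3.760 years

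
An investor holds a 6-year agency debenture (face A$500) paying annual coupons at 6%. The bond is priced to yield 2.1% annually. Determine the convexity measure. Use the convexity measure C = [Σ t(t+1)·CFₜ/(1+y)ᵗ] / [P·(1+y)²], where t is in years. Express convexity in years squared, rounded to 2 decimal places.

34.01

With y = 0.021:
  t   CF        PV=CF/(1+0.021)^t    t·PV        t(t+1)·PV
  1        30.00        29.3830        29.3830          58.7659
  2        30.00        28.7786        57.5572         172.6716
  3        30.00        28.1867        84.5601         338.2402
  4        30.00        27.6069       110.4278         552.1388
  5        30.00        27.0391       135.1956         811.1736
  6       530.00       467.8659     2,807.1956      19,650.3689
  Σ                    608.8602     3,224.3191      21,583.3591
P = 608.8602.
Convexity = Σ t(t+1)·PV / [P·(1+y)²] = 21,583.3591 / (608.8602 × 1.042441) = 34.00556.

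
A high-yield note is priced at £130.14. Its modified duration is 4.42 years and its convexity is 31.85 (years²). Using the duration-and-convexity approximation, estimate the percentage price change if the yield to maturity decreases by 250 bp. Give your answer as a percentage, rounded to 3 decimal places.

Duration effect: -D_mod·Δy = -4.42 × (-0.025) = +0.110500
Convexity effect: ½·C·(Δy)² = 0.5 × 31.85 × (-0.025)² = +0.009953125
ΔP/P ≈ +0.110500 + 0.009953125 = +0.120453125
= +12.0453125%.

+12.045%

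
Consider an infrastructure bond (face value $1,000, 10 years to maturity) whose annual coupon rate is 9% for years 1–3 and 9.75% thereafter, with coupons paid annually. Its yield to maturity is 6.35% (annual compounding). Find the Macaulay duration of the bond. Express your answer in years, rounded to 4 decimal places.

Periodic yield y = 0.0635. Discount each cash flow and weight by its year:
  t   CF        PV=CF/(1+0.0635)^t    t·PV
  1        90.00        84.6262        84.6262
  2        90.00        79.5733       159.1467
  3        90.00        74.8221       224.4664
  4        97.50        76.2175       304.8700
  5        97.50        71.6667       358.3333
  6        97.50        67.3875       404.3253
  7        97.50        63.3639       443.5476
  8        97.50        59.5806       476.6446
  9        97.50        56.0231       504.2079
  10    1,097.50       592.9657     5,929.6572
  Σ                  1,226.2267     8,889.8250
Price P = Σ PV = 1,226.2267.
Macaulay duration = Σ(t·PV) / P = 8,889.8250 / 1,226.2267 = 7.24974 years.

7.2497 years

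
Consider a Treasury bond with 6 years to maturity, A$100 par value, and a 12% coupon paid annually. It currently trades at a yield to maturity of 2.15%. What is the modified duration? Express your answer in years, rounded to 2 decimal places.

4.79 years

Periodic yield y = 0.0215. First find Macaulay duration:
  t   CF        PV=CF/(1+0.0215)^t    t·PV
  1        12.00        11.7474        11.7474
  2        12.00        11.5002        23.0004
  3        12.00        11.2581        33.7744
  4        12.00        11.0212        44.0847
  5        12.00        10.7892        53.9460
  6       112.00        98.5798       591.4786
  Σ                    154.8959       758.0315
P = 154.8959; Macaulay duration = 758.0315 / 154.8959 = 4.89381 years.
Modified duration = D_Mac / (1 + y) = 4.89381 / 1.0215 = 4.79081 years.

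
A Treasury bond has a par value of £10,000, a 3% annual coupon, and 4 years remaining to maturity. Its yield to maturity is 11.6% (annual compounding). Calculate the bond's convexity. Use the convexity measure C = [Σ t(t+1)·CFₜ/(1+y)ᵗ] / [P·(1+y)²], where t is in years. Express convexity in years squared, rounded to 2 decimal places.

14.98

With y = 0.116:
  t   CF        PV=CF/(1+0.116)^t    t·PV        t(t+1)·PV
  1       300.00       268.8172       268.8172         537.6344
  2       300.00       240.8756       481.7513       1,445.2538
  3       300.00       215.8384       647.5151       2,590.0605
  4    10,300.00     6,640.1891    26,560.7563     132,803.7817
  Σ                  7,365.7203    27,958.8399     137,376.7304
P = 7,365.7203.
Convexity = Σ t(t+1)·PV / [P·(1+y)²] = 137,376.7304 / (7,365.7203 × 1.245456) = 14.97509.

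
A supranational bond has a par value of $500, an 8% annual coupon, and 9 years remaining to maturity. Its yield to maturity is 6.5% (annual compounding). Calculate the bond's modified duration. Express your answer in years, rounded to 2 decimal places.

6.44 years

Periodic yield y = 0.065. First find Macaulay duration:
  t   CF        PV=CF/(1+0.065)^t    t·PV
  1        40.00        37.5587        37.5587
  2        40.00        35.2664        70.5327
  3        40.00        33.1140        99.3419
  4        40.00        31.0929       124.3717
  5        40.00        29.1952       145.9762
  6        40.00        27.4134       164.4802
  7        40.00        25.7402       180.1817
  8        40.00        24.1692       193.3540
  9       540.00       306.3707     2,757.3367
  Σ                    549.9208     3,773.1338
P = 549.9208; Macaulay duration = 3,773.1338 / 549.9208 = 6.86123 years.
Modified duration = D_Mac / (1 + y) = 6.86123 / 1.065 = 6.44247 years.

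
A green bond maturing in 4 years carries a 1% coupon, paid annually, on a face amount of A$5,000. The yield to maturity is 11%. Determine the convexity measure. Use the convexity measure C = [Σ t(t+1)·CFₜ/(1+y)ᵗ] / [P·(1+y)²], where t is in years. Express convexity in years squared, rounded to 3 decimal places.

With y = 0.11:
  t   CF        PV=CF/(1+0.11)^t    t·PV        t(t+1)·PV
  1        50.00        45.0450        45.0450          90.0901
  2        50.00        40.5811        81.1622         243.4867
  3        50.00        36.5596       109.6787         438.7148
  4     5,050.00     3,326.5914    13,306.3657      66,531.8284
  Σ                  3,448.7772    13,542.2517      67,304.1200
P = 3,448.7772.
Convexity = Σ t(t+1)·PV / [P·(1+y)²] = 67,304.1200 / (3,448.7772 × 1.232100) = 15.83910.

15.839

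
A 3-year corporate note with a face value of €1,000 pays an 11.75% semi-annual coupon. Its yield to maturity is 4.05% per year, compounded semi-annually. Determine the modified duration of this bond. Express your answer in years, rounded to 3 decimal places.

Periodic yield y = 0.02025. First find Macaulay duration:
  t   CF        PV=CF/(1+0.02025)^t    t·PV
  1        58.75        57.5839        57.5839
  2        58.75        56.4410       112.8820
  3        58.75        55.3208       165.9623
  4        58.75        54.2227       216.8910
  5        58.75        53.1465       265.7326
  6     1,058.75       938.7583     5,632.5500
  Σ                  1,215.4733     6,451.6017
P = 1,215.4733; Macaulay duration = 6,451.6017 / 1,215.4733 = 5.30789 half-year periods = 2.65395 years.
Modified duration = D_Mac / (1 + y) = 2.65395 / 1.02025 = 2.60127 years.

2.601 years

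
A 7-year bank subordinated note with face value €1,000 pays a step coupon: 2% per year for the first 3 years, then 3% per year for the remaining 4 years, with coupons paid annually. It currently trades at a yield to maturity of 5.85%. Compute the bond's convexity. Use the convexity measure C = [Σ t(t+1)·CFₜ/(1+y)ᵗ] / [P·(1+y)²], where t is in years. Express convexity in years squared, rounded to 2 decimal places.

45.15

With y = 0.0585:
  t   CF        PV=CF/(1+0.0585)^t    t·PV        t(t+1)·PV
  1        20.00        18.8947        18.8947          37.7893
  2        20.00        17.8504        35.7008         107.1025
  3        20.00        16.8639        50.5916         202.3665
  4        30.00        23.8978        95.5912         477.9559
  5        30.00        22.5770       112.8852         677.3111
  6        30.00        21.3293       127.9756         895.8295
  7     1,030.00       691.8329     4,842.8300      38,742.6404
  Σ                    813.2459     5,284.4692      41,140.9952
P = 813.2459.
Convexity = Σ t(t+1)·PV / [P·(1+y)²] = 41,140.9952 / (813.2459 × 1.120422) = 45.15140.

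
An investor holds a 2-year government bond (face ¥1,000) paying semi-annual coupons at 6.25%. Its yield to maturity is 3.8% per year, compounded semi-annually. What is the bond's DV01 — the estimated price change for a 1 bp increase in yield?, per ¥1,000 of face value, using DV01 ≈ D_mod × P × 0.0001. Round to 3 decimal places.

Periodic yield y = 0.019.
  t   CF        PV=CF/(1+0.019)^t    t·PV
  1        31.25        30.6673        30.6673
  2        31.25        30.0955        60.1910
  3        31.25        29.5344        88.6031
  4     1,031.25       956.4609     3,825.8436
  Σ                  1,046.7581     4,005.3050
P = 1,046.7581; D_Mac = 3.82639 half-year periods = 1.91320 yrs; D_mod = 1.87752 yrs.
DV01 ≈ 1.87752 × 1,046.7581 × 0.0001 = 0.196531.

¥0.197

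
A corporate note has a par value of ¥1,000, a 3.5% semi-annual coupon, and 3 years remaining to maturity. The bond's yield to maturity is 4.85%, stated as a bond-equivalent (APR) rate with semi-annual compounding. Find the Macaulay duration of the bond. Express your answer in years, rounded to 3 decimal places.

Periodic yield y = 0.02425. Discount each cash flow and weight by its period:
  t   CF        PV=CF/(1+0.02425)^t    t·PV
  1        17.50        17.0857        17.0857
  2        17.50        16.6812        33.3623
  3        17.50        16.2862        48.8586
  4        17.50        15.9006        63.6025
  5        17.50        15.5242        77.6208
  6     1,017.50       881.2489     5,287.4933
  Σ                    962.7267     5,528.0233
Price P = Σ PV = 962.7267.
Macaulay duration = Σ(t·PV) / P = 5,528.0233 / 962.7267 = 5.74205 half-year periods.
In years: 5.74205 / 2 = 2.87102 years.

2.871 years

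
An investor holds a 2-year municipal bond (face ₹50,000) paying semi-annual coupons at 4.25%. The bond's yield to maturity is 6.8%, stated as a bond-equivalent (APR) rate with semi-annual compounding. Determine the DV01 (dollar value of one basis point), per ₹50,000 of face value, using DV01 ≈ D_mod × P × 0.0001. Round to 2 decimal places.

₹8.93

Periodic yield y = 0.034.
  t   CF        PV=CF/(1+0.034)^t    t·PV
  1     1,062.50     1,027.5629     1,027.5629
  2     1,062.50       993.7745     1,987.5491
  3     1,062.50       961.0972     2,883.2917
  4    51,062.50    44,670.4080   178,681.6319
  Σ                 47,652.8426   184,580.0355
P = 47,652.8426; D_Mac = 3.87343 half-year periods = 1.93672 yrs; D_mod = 1.87303 yrs.
DV01 ≈ 1.87303 × 47,652.8426 × 0.0001 = 8.925534.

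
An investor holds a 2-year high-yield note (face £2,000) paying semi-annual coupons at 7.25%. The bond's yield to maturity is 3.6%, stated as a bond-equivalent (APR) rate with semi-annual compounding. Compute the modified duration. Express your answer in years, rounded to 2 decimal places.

Periodic yield y = 0.018. First find Macaulay duration:
  t   CF        PV=CF/(1+0.018)^t    t·PV
  1        72.50        71.2181        71.2181
  2        72.50        69.9588       139.9176
  3        72.50        68.7218       206.1655
  4     2,072.50     1,929.7606     7,719.0423
  Σ                  2,139.6593     8,136.3434
P = 2,139.6593; Macaulay duration = 8,136.3434 / 2,139.6593 = 3.80264 half-year periods = 1.90132 years.
Modified duration = D_Mac / (1 + y) = 1.90132 / 1.018 = 1.86770 years.

1.87 years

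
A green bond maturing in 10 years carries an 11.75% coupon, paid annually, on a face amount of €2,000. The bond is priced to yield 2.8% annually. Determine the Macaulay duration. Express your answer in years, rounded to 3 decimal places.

Periodic yield y = 0.028. Discount each cash flow and weight by its year:
  t   CF        PV=CF/(1+0.028)^t    t·PV
  1       235.00       228.5992       228.5992
  2       235.00       222.3728       444.7456
  3       235.00       216.3159       648.9478
  4       235.00       210.4241       841.6963
  5       235.00       204.6927     1,023.4633
  6       235.00       199.1174     1,194.7043
  7       235.00       193.6940     1,355.8577
  8       235.00       188.4182     1,507.3459
  9       235.00       183.2862     1,649.5760
  10    2,235.00     1,695.6897    16,956.8969
  Σ                  3,542.6102    25,851.8331
Price P = Σ PV = 3,542.6102.
Macaulay duration = Σ(t·PV) / P = 25,851.8331 / 3,542.6102 = 7.29740 years.

7.297 years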